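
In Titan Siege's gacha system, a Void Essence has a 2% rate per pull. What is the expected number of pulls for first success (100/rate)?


Expected pulls for a geometric distribution = 1/p = 100 / rate%
= 100 / 2
= 50.0

50.0 pulls


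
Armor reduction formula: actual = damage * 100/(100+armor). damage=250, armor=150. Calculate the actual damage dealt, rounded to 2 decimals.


actual = 250 * 100 / (100 + 150)
= 250 * 100 / 250
= 25000 / 250
= 100.00

100.00 damage


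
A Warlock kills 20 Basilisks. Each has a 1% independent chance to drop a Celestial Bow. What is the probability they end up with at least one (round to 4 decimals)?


P(at least one) = 1 - P(none) = 1 - (1-p)^n
p = 1/100 = 0.01
1 - p = 0.99
(1 - p)^20 = 0.99^20 = 0.817907
P(at least one) = 1 - 0.817907 = 0.1821

0.1821


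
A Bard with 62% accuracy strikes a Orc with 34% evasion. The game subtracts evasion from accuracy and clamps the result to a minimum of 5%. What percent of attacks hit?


accuracy - evasion = 62 - 34 = 28
Apply floor: max(28, 5) = 28
Hit chance = 28%

28%


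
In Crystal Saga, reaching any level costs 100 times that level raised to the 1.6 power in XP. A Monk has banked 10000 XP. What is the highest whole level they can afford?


XP = 100 * level^1.6, so level = (XP / 100)^(1/1.6)
= (10000 / 100)^(1/1.6)
= 100.0^0.625
= 17.7828
Floor: level = 17

level 17


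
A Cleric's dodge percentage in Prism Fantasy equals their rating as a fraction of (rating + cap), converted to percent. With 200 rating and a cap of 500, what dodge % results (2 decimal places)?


dodge% = 200 / (200 + 500) * 100
= 200 / 700 * 100
= 0.285714 * 100
= 28.57%

28.57%


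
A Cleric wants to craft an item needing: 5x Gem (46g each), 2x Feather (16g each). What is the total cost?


Cost breakdown:
  Gem: 5 * 46 = 230
  Feather: 2 * 16 = 32
Total = 230 + 32 = 262

262 gold


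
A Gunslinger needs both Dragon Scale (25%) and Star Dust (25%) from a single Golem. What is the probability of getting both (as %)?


For independent events, P(both) = P(A) * P(B)
= 25% * 25%
= 625 / 100 %
= 6.25%

6.25%


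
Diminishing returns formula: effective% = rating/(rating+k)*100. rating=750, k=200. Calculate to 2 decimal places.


effective% = rating / (rating + k) * 100
= 750 / (750 + 200) * 100
= 750 / 950 * 100
= 0.789474 * 100
= 78.95%

78.95%


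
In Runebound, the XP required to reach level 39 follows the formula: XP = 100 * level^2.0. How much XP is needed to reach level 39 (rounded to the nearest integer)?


XP = 100 * level^2.0
Substitute level = 39:
XP = 100 * 39^2.0
= 100 * 1521.0
= 152100

152100 XP


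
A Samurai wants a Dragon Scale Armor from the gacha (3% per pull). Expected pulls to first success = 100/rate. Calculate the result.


Expected pulls for a geometric distribution = 1/p = 100 / rate%
= 100 / 3
= 33.33

33.33 pulls


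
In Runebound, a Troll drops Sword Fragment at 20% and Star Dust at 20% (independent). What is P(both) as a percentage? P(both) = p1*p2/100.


For independent events, P(both) = P(A) * P(B)
= 20% * 20%
= 400 / 100 %
= 4.0%

4.0%


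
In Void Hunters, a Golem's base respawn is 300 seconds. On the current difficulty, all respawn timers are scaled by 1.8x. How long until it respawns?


Respawn time = base * multiplier
= 300 * 1.8
= 540.0 seconds

540.0 seconds


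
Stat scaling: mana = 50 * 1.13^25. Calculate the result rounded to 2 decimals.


value = base * growth^level
= 50 * 1.13^25
= 50 * 21.230542
= 1061.53

1061.53 mana


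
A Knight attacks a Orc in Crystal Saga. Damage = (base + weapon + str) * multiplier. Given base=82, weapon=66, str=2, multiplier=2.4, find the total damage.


Sum base + weapon + str = 82 + 66 + 2 = 150
Multiply by 2.4:
150 * 2.4 = 360.0

360.0 damage


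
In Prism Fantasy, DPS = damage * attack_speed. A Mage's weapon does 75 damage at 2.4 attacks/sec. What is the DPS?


DPS = damage * attack_speed
= 75 * 2.4
= 180.0

180.0 DPS


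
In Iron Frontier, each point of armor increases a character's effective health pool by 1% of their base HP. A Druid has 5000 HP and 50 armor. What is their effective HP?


EHP = 5000 * (1 + 50/100)
= 5000 * (1 + 0.5)
= 5000 * 1.5
= 7500.0

7500.0 EHP


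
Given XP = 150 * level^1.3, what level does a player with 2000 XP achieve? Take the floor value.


XP = 150 * level^1.3, so level = (XP / 150)^(1/1.3)
= (2000 / 150)^(1/1.3)
= 13.3333^0.7692
= 7.3339
Floor: level = 7

level 7


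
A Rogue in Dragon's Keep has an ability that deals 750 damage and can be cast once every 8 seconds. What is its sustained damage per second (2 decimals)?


DPS = damage / cooldown
= 750 / 8
= 93.75

93.75 DPS


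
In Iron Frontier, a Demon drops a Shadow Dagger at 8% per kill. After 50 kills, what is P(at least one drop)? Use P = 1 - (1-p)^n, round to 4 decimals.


P(at least one) = 1 - P(none) = 1 - (1-p)^n
p = 8/100 = 0.08
1 - p = 0.92
(1 - p)^50 = 0.92^50 = 0.015466
P(at least one) = 1 - 0.015466 = 0.9845

0.9845


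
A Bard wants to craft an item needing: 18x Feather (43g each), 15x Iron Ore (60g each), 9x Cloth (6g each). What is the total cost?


Cost breakdown:
  Feather: 18 * 43 = 774
  Iron Ore: 15 * 60 = 900
  Cloth: 9 * 6 = 54
Total = 774 + 900 + 54 = 1728

1728 gold


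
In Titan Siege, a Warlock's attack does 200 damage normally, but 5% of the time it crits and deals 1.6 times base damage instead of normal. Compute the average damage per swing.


E[dmg] = base * (1 + crit_chance * (crit_mult - 1))
cc as decimal = 5/100 = 0.05
cm - 1 = 1.6 - 1 = 0.6
Bonus factor = 0.05 * 0.6 = 0.03
Total multiplier = 1 + 0.03 = 1.03
Expected damage = 200 * 1.03 = 206.00

206.00 damage


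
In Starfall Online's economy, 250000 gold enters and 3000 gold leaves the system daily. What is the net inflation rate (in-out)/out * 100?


Net gold = 250000 - 3000 = 247000
Inflation rate = net / sunk * 100 = 247000 / 3000 * 100
= 82.333333 * 100
= 8233.33%

8233.33%


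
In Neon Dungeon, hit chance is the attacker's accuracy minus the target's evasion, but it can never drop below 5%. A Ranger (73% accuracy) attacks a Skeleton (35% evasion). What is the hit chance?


accuracy - evasion = 73 - 35 = 38
Apply floor: max(38, 5) = 38
Hit chance = 38%

38%


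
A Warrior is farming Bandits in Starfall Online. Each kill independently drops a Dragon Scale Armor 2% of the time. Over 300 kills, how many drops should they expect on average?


Expected drops = kills * (drop_rate / 100)
= 300 * (2 / 100)
= 300 * 0.02
= 6.0

6.0 drops


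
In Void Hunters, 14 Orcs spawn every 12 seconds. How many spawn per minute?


Spawns per minute = count * (60 / interval)
= 14 * (60 / 12)
= 14 * 5.0
= 70.0

70.0 per minute


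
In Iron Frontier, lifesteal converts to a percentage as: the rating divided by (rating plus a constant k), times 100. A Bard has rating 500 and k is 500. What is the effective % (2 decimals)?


effective% = rating / (rating + k) * 100
= 500 / (500 + 500) * 100
= 500 / 1000 * 100
= 0.5 * 100
= 50.00%

50.00%


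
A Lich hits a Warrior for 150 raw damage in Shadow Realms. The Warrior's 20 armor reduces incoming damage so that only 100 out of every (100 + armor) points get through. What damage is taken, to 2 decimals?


actual = 150 * 100 / (100 + 20)
= 150 * 100 / 120
= 15000 / 120
= 125.00

125.00 damage


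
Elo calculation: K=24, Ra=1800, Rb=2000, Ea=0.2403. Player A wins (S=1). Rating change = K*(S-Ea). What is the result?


Elo update: delta = K * (S - Ea), where S = 1 (wins)
S - Ea = 1 - 0.2403 = 0.7597
Rating change = 24 * 0.7597
= 18.23

18.23 rating points


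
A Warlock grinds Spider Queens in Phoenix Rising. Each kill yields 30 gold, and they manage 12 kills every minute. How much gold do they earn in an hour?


Gold per minute = 30 * 12 = 360
Gold per hour = 360 * 60 = 21600

21600 gold/hour


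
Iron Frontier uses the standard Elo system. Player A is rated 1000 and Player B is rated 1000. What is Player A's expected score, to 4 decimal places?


Elo expected score: Ea = 1/(1 + 10^((Rb-Ra)/400))
Rb - Ra = 1000 - 1000 = 0
(Rb-Ra)/400 = 0/400 = 0.0
10^0.0 = 1.0
Ea = 1/(1 + 1.0) = 1/2.0 = 0.5000

0.5000


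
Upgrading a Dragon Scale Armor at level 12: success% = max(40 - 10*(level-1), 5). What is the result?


raw_rate = 40 - 10 * (12 - 1)
= 40 - 10 * 11
= 40 - 110
= -70
Apply floor: max(-70, 5) = 5%

5%


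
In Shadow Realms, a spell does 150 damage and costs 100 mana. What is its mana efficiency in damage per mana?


Efficiency = damage / mana
= 150 / 100
= 1.50

1.50 dmg/mana


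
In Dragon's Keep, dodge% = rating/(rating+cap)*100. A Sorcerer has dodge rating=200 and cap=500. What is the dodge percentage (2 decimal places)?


dodge% = 200 / (200 + 500) * 100
= 200 / 700 * 100
= 0.285714 * 100
= 28.57%

28.57%


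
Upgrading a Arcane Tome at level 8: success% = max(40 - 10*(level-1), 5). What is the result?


raw_rate = 40 - 10 * (8 - 1)
= 40 - 10 * 7
= 40 - 70
= -30
Apply floor: max(-30, 5) = 5%

5%


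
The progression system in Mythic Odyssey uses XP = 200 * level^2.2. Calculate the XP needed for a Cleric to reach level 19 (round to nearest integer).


XP = 200 * level^2.2
Substitute level = 19:
XP = 200 * 19^2.2
= 200 * 650.5159
= 130103

130103 XP


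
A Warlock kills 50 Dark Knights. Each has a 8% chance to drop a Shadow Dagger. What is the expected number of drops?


Expected drops = kills * (drop_rate / 100)
= 50 * (8 / 100)
= 50 * 0.08
= 4.0

4.0 drops


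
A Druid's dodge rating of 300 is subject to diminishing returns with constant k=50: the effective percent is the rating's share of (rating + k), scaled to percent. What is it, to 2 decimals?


effective% = rating / (rating + k) * 100
= 300 / (300 + 50) * 100
= 300 / 350 * 100
= 0.857143 * 100
= 85.71%

85.71%


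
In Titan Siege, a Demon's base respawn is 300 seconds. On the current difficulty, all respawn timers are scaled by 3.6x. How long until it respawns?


Respawn time = base * multiplier
= 300 * 3.6
= 1080.0 seconds

1080.0 seconds


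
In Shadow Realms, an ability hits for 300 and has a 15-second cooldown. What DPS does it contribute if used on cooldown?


DPS = damage / cooldown
= 300 / 15
= 20.00

20.00 DPS


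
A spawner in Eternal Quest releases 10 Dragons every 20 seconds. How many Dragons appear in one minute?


Spawns per minute = count * (60 / interval)
= 10 * (60 / 20)
= 10 * 3.0
= 30.0

30.0 per minute


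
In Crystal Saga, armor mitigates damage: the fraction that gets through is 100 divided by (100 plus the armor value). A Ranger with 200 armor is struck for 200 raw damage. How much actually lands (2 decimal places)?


actual = 200 * 100 / (100 + 200)
= 200 * 100 / 300
= 20000 / 300
= 66.67

66.67 damage


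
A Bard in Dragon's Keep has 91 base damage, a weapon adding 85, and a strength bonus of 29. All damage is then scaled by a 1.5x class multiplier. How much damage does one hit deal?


Sum base + weapon + str = 91 + 85 + 29 = 205
Multiply by 1.5:
205 * 1.5 = 307.5

307.5 damage


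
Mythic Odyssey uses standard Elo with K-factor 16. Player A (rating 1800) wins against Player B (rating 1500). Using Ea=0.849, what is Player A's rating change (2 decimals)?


Elo update: delta = K * (S - Ea), where S = 1 (wins)
S - Ea = 1 - 0.849 = 0.151
Rating change = 16 * 0.151
= 2.42

2.42 rating points


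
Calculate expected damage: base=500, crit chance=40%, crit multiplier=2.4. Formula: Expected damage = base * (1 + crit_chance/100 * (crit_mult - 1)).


E[dmg] = base * (1 + crit_chance * (crit_mult - 1))
cc as decimal = 40/100 = 0.4
cm - 1 = 2.4 - 1 = 1.4
Bonus factor = 0.4 * 1.4 = 0.56
Total multiplier = 1 + 0.56 = 1.56
Expected damage = 500 * 1.56 = 780.00

780.00 damage


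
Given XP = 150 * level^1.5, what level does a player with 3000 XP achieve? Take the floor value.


XP = 150 * level^1.5, so level = (XP / 150)^(1/1.5)
= (3000 / 150)^(1/1.5)
= 20.0^0.6667
= 7.3681
Floor: level = 7

level 7


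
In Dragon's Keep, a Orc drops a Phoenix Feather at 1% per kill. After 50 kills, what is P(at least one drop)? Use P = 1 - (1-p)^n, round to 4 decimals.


P(at least one) = 1 - P(none) = 1 - (1-p)^n
p = 1/100 = 0.01
1 - p = 0.99
(1 - p)^50 = 0.99^50 = 0.605006
P(at least one) = 1 - 0.605006 = 0.3950

0.3950


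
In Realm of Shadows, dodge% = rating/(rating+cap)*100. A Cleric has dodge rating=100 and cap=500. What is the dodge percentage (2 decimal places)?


dodge% = 100 / (100 + 500) * 100
= 100 / 600 * 100
= 0.166667 * 100
= 16.67%

16.67%


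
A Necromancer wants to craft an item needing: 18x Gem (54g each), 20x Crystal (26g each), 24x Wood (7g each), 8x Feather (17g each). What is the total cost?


Cost breakdown:
  Gem: 18 * 54 = 972
  Crystal: 20 * 26 = 520
  Wood: 24 * 7 = 168
  Feather: 8 * 17 = 136
Total = 972 + 520 + 168 + 136 = 1796

1796 gold


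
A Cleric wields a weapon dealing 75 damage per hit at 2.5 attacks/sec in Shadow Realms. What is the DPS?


DPS = damage * attack_speed
= 75 * 2.5
= 187.5

187.5 DPS


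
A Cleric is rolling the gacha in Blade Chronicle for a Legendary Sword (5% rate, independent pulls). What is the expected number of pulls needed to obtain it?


Expected pulls for a geometric distribution = 1/p = 100 / rate%
= 100 / 5
= 20.0

20.0 pulls


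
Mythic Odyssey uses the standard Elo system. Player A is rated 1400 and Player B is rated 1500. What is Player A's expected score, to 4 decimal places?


Elo expected score: Ea = 1/(1 + 10^((Rb-Ra)/400))
Rb - Ra = 1500 - 1400 = 100
(Rb-Ra)/400 = 100/400 = 0.25
10^0.25 = 1.778279
Ea = 1/(1 + 1.778279) = 1/2.778279 = 0.3599

0.3599


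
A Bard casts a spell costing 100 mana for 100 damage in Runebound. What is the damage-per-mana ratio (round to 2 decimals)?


Efficiency = damage / mana
= 100 / 100
= 1.00

1.00 dmg/mana


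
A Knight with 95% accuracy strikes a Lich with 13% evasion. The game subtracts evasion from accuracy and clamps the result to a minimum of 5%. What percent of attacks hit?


accuracy - evasion = 95 - 13 = 82
Apply floor: max(82, 5) = 82
Hit chance = 82%

82%


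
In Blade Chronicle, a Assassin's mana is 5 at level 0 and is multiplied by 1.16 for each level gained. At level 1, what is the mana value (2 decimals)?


value = base * growth^level
= 5 * 1.16^1
= 5 * 1.16
= 5.80

5.80 mana


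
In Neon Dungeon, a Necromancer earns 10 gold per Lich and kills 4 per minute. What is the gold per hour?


Gold per minute = 10 * 4 = 40
Gold per hour = 40 * 60 = 2400

2400 gold/hour


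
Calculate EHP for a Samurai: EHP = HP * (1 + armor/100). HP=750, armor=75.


EHP = 750 * (1 + 75/100)
= 750 * (1 + 0.75)
= 750 * 1.75
= 1312.5

1312.5 EHP


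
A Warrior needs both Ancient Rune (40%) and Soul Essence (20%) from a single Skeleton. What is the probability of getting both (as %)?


For independent events, P(both) = P(A) * P(B)
= 40% * 20%
= 800 / 100 %
= 8.0%

8.0%


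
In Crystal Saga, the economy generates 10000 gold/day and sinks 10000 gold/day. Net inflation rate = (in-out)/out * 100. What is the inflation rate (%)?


Net gold = 10000 - 10000 = 0
Inflation rate = net / sunk * 100 = 0 / 10000 * 100
= 0.0 * 100
= 0.00%

0.00%


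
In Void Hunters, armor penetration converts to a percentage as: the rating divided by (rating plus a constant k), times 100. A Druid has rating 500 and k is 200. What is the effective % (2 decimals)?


effective% = rating / (rating + k) * 100
= 500 / (500 + 200) * 100
= 500 / 700 * 100
= 0.714286 * 100
= 71.43%

71.43%


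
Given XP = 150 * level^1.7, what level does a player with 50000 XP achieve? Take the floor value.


XP = 150 * level^1.7, so level = (XP / 150)^(1/1.7)
= (50000 / 150)^(1/1.7)
= 333.3333^0.5882
= 30.4822
Floor: level = 30

level 30


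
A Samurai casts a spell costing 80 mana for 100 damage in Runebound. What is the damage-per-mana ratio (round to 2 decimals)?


Efficiency = damage / mana
= 100 / 80
= 1.25

1.25 dmg/mana


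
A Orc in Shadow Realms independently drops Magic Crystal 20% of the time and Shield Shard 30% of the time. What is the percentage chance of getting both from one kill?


For independent events, P(both) = P(A) * P(B)
= 20% * 30%
= 600 / 100 %
= 6.0%

6.0%


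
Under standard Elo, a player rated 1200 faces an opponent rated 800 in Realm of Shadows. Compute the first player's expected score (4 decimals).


Elo expected score: Ea = 1/(1 + 10^((Rb-Ra)/400))
Rb - Ra = 800 - 1200 = -400
(Rb-Ra)/400 = -400/400 = -1.0
10^-1.0 = 0.1
Ea = 1/(1 + 0.1) = 1/1.1 = 0.9091

0.9091


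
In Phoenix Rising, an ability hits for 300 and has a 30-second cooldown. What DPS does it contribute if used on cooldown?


DPS = damage / cooldown
= 300 / 30
= 10.00

10.00 DPS


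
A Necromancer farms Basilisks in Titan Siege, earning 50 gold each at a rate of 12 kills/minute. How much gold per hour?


Gold per minute = 50 * 12 = 600
Gold per hour = 600 * 60 = 36000

36000 gold/hour


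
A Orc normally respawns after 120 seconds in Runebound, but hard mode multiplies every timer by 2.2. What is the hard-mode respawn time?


Respawn time = base * multiplier
= 120 * 2.2
= 264.0 seconds

264.0 seconds


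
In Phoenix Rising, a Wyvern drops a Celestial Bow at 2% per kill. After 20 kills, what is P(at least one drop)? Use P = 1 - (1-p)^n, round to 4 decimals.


P(at least one) = 1 - P(none) = 1 - (1-p)^n
p = 2/100 = 0.02
1 - p = 0.98
(1 - p)^20 = 0.98^20 = 0.667608
P(at least one) = 1 - 0.667608 = 0.3324

0.3324


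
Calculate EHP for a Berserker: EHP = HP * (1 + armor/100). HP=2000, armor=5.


EHP = 2000 * (1 + 5/100)
= 2000 * (1 + 0.05)
= 2000 * 1.05
= 2100.0

2100.0 EHP


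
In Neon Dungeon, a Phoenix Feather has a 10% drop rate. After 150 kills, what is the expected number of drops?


Expected drops = kills * (drop_rate / 100)
= 150 * (10 / 100)
= 150 * 0.1
= 15.0

15.0 drops


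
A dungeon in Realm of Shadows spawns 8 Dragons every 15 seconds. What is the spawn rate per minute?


Spawns per minute = count * (60 / interval)
= 8 * (60 / 15)
= 8 * 4.0
= 32.0

32.0 per minute


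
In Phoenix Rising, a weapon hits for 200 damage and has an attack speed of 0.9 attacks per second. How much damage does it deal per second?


DPS = damage * attack_speed
= 200 * 0.9
= 180.0

180.0 DPS


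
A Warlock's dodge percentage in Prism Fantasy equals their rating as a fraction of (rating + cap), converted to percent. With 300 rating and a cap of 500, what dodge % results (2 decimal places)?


dodge% = 300 / (300 + 500) * 100
= 300 / 800 * 100
= 0.375 * 100
= 37.50%

37.50%


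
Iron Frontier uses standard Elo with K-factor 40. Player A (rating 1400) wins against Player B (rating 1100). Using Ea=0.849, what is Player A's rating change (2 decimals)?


Elo update: delta = K * (S - Ea), where S = 1 (wins)
S - Ea = 1 - 0.849 = 0.151
Rating change = 40 * 0.151
= 6.04

6.04 rating points


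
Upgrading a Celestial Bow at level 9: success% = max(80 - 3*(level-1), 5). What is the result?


raw_rate = 80 - 3 * (9 - 1)
= 80 - 3 * 8
= 80 - 24
= 56
Apply floor: max(56, 5) = 56%

56%


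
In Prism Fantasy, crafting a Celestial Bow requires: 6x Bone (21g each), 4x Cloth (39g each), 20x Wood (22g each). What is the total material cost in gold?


Cost breakdown:
  Bone: 6 * 21 = 126
  Cloth: 4 * 39 = 156
  Wood: 20 * 22 = 440
Total = 126 + 156 + 440 = 722

722 gold


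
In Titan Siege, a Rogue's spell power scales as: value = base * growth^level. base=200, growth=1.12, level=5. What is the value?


value = base * growth^level
= 200 * 1.12^5
= 200 * 1.762342
= 352.47

352.47 spell power


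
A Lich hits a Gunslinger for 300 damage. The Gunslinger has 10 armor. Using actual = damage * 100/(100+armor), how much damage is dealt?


actual = 300 * 100 / (100 + 10)
= 300 * 100 / 110
= 30000 / 110
= 272.73

272.73 damage


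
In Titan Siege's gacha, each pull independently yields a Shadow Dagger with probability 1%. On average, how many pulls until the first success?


Expected pulls for a geometric distribution = 1/p = 100 / rate%
= 100 / 1
= 100.0

100.0 pulls


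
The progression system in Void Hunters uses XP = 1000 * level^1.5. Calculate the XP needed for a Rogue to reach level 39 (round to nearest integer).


XP = 1000 * level^1.5
Substitute level = 39:
XP = 1000 * 39^1.5
= 1000 * 243.5549
= 243555

243555 XP


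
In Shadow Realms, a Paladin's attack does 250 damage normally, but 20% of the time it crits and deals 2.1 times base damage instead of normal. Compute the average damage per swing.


E[dmg] = base * (1 + crit_chance * (crit_mult - 1))
cc as decimal = 20/100 = 0.2
cm - 1 = 2.1 - 1 = 1.1
Bonus factor = 0.2 * 1.1 = 0.22
Total multiplier = 1 + 0.22 = 1.22
Expected damage = 250 * 1.22 = 305.00

305.00 damage


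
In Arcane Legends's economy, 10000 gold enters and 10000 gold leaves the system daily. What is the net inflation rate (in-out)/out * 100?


Net gold = 10000 - 10000 = 0
Inflation rate = net / sunk * 100 = 0 / 10000 * 100
= 0.0 * 100
= 0.00%

0.00%


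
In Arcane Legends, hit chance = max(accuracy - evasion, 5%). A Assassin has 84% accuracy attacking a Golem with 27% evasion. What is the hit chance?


accuracy - evasion = 84 - 27 = 57
Apply floor: max(57, 5) = 57
Hit chance = 57%

57%


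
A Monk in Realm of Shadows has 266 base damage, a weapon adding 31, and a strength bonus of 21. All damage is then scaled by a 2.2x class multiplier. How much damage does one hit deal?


Sum base + weapon + str = 266 + 31 + 21 = 318
Multiply by 2.2:
318 * 2.2 = 699.6

699.6 damage


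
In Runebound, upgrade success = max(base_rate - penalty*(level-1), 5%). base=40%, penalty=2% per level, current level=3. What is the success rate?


raw_rate = 40 - 2 * (3 - 1)
= 40 - 2 * 2
= 40 - 4
= 36
Apply floor: max(36, 5) = 36%

36%


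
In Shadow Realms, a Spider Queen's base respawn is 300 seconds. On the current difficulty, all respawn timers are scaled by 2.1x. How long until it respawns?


Respawn time = base * multiplier
= 300 * 2.1
= 630.0 seconds

630.0 seconds


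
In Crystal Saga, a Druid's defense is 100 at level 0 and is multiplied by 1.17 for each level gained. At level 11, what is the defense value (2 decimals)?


value = base * growth^level
= 100 * 1.17^11
= 100 * 5.623989
= 562.40

562.40 defense


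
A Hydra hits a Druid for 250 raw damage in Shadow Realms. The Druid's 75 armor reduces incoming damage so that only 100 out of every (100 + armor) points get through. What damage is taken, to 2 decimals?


actual = 250 * 100 / (100 + 75)
= 250 * 100 / 175
= 25000 / 175
= 142.86

142.86 damage


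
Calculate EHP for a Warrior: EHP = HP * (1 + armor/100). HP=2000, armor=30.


EHP = 2000 * (1 + 30/100)
= 2000 * (1 + 0.3)
= 2000 * 1.3
= 2600.0

2600.0 EHP


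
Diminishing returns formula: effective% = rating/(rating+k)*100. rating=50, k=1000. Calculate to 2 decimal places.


effective% = rating / (rating + k) * 100
= 50 / (50 + 1000) * 100
= 50 / 1050 * 100
= 0.047619 * 100
= 4.76%

4.76%


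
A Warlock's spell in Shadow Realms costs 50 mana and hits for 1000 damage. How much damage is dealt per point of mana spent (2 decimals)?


Efficiency = damage / mana
= 1000 / 50
= 20.00

20.00 dmg/mana


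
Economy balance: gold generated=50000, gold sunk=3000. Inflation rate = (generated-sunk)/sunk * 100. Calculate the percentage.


Net gold = 50000 - 3000 = 47000
Inflation rate = net / sunk * 100 = 47000 / 3000 * 100
= 15.666667 * 100
= 1566.67%

1566.67%


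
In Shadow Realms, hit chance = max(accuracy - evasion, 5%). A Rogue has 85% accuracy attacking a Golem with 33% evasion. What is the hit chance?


accuracy - evasion = 85 - 33 = 52
Apply floor: max(52, 5) = 52
Hit chance = 52%

52%


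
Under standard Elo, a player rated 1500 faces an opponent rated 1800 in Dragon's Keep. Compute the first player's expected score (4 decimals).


Elo expected score: Ea = 1/(1 + 10^((Rb-Ra)/400))
Rb - Ra = 1800 - 1500 = 300
(Rb-Ra)/400 = 300/400 = 0.75
10^0.75 = 5.623413
Ea = 1/(1 + 5.623413) = 1/6.623413 = 0.1510

0.1510


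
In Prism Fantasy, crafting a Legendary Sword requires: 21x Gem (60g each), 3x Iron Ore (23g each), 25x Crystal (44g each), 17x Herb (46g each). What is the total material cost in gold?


Cost breakdown:
  Gem: 21 * 60 = 1260
  Iron Ore: 3 * 23 = 69
  Crystal: 25 * 44 = 1100
  Herb: 17 * 46 = 782
Total = 1260 + 69 + 1100 + 782 = 3211

3211 gold


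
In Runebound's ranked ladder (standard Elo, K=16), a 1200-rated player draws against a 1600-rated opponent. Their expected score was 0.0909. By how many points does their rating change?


Elo update: delta = K * (S - Ea), where S = 0.5 (draws)
S - Ea = 0.5 - 0.0909 = 0.4091
Rating change = 16 * 0.4091
= 6.55

6.55 rating points


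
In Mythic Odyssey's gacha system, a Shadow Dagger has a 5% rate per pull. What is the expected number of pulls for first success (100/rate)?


Expected pulls for a geometric distribution = 1/p = 100 / rate%
= 100 / 5
= 20.0

20.0 pulls


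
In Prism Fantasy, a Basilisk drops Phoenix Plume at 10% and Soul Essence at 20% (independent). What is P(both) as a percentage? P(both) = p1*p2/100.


For independent events, P(both) = P(A) * P(B)
= 10% * 20%
= 200 / 100 %
= 2.0%

2.0%


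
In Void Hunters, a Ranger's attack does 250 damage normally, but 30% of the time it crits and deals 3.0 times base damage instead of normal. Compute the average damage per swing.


E[dmg] = base * (1 + crit_chance * (crit_mult - 1))
cc as decimal = 30/100 = 0.3
cm - 1 = 3.0 - 1 = 2.0
Bonus factor = 0.3 * 2.0 = 0.6
Total multiplier = 1 + 0.6 = 1.6
Expected damage = 250 * 1.6 = 400.00

400.00 damage


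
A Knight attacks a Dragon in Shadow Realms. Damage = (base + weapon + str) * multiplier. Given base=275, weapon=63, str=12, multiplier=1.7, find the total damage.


Sum base + weapon + str = 275 + 63 + 12 = 350
Multiply by 1.7:
350 * 1.7 = 595.0

595.0 damage


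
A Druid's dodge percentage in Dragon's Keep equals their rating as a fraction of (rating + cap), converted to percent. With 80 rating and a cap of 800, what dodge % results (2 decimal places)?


dodge% = 80 / (80 + 800) * 100
= 80 / 880 * 100
= 0.090909 * 100
= 9.09%

9.09%


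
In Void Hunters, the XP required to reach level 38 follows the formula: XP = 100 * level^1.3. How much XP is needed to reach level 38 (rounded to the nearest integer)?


XP = 100 * level^1.3
Substitute level = 38:
XP = 100 * 38^1.3
= 100 * 113.1667
= 11317

11317 XP


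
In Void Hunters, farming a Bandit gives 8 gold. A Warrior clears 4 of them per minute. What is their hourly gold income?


Gold per minute = 8 * 4 = 32
Gold per hour = 32 * 60 = 1920

1920 gold/hour


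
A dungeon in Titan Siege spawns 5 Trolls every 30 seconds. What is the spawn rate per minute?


Spawns per minute = count * (60 / interval)
= 5 * (60 / 30)
= 5 * 2.0
= 10.0

10.0 per minute


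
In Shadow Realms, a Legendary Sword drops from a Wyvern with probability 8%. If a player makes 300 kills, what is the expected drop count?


Expected drops = kills * (drop_rate / 100)
= 300 * (8 / 100)
= 300 * 0.08
= 24.0

24.0 drops


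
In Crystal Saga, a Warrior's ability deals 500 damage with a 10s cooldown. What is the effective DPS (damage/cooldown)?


DPS = damage / cooldown
= 500 / 10
= 50.00

50.00 DPS


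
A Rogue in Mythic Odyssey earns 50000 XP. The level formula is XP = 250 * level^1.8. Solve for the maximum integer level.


XP = 250 * level^1.8, so level = (XP / 250)^(1/1.8)
= (50000 / 250)^(1/1.8)
= 200.0^0.5556
= 18.9824
Floor: level = 18

level 18


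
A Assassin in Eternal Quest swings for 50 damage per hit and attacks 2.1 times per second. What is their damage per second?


DPS = damage * attack_speed
= 50 * 2.1
= 105.0

105.0 DPS


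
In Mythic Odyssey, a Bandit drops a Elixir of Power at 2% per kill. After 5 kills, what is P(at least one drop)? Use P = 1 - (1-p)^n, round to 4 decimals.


P(at least one) = 1 - P(none) = 1 - (1-p)^n
p = 2/100 = 0.02
1 - p = 0.98
(1 - p)^5 = 0.98^5 = 0.903921
P(at least one) = 1 - 0.903921 = 0.0961

0.0961


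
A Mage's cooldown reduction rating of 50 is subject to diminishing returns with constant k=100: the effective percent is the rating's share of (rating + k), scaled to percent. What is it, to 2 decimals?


effective% = rating / (rating + k) * 100
= 50 / (50 + 100) * 100
= 50 / 150 * 100
= 0.333333 * 100
= 33.33%

33.33%


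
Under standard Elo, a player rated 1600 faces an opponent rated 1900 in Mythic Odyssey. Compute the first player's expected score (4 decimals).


Elo expected score: Ea = 1/(1 + 10^((Rb-Ra)/400))
Rb - Ra = 1900 - 1600 = 300
(Rb-Ra)/400 = 300/400 = 0.75
10^0.75 = 5.623413
Ea = 1/(1 + 5.623413) = 1/6.623413 = 0.1510

0.1510


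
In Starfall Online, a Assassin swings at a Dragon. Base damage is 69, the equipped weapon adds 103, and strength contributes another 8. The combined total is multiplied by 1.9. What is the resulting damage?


Sum base + weapon + str = 69 + 103 + 8 = 180
Multiply by 1.9:
180 * 1.9 = 342.0

342.0 damage


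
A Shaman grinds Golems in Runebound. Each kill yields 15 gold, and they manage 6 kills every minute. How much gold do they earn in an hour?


Gold per minute = 15 * 6 = 90
Gold per hour = 90 * 60 = 5400

5400 gold/hour


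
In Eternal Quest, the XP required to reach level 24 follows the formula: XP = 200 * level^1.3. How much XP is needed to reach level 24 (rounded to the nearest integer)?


XP = 200 * level^1.3
Substitute level = 24:
XP = 200 * 24^1.3
= 200 * 62.2694
= 12454

12454 XP


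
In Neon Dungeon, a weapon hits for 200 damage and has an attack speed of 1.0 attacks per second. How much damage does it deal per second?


DPS = damage * attack_speed
= 200 * 1.0
= 200.0

200.0 DPS


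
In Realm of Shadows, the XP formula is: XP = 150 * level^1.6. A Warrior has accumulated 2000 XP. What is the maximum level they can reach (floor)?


XP = 150 * level^1.6, so level = (XP / 150)^(1/1.6)
= (2000 / 150)^(1/1.6)
= 13.3333^0.625
= 5.0476
Floor: level = 5

level 5


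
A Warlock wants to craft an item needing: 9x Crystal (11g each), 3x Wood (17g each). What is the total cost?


Cost breakdown:
  Crystal: 9 * 11 = 99
  Wood: 3 * 17 = 51
Total = 99 + 51 = 150

150 gold


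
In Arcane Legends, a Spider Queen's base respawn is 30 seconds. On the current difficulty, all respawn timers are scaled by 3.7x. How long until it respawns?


Respawn time = base * multiplier
= 30 * 3.7
= 111.0 seconds

111.0 seconds


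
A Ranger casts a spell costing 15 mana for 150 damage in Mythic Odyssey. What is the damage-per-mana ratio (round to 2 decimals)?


Efficiency = damage / mana
= 150 / 15
= 10.00

10.00 dmg/mana


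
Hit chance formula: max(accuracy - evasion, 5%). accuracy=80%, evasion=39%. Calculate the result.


accuracy - evasion = 80 - 39 = 41
Apply floor: max(41, 5) = 41
Hit chance = 41%

41%


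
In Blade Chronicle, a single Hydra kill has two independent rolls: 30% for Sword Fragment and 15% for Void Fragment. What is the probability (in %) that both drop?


For independent events, P(both) = P(A) * P(B)
= 30% * 15%
= 450 / 100 %
= 4.5%

4.5%


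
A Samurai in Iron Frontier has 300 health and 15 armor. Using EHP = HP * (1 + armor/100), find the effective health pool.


EHP = 300 * (1 + 15/100)
= 300 * (1 + 0.15)
= 300 * 1.15
= 345.0

345.0 EHP


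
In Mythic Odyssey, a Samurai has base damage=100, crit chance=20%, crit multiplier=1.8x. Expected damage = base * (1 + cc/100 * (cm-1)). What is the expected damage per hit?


E[dmg] = base * (1 + crit_chance * (crit_mult - 1))
cc as decimal = 20/100 = 0.2
cm - 1 = 1.8 - 1 = 0.8
Bonus factor = 0.2 * 0.8 = 0.16
Total multiplier = 1 + 0.16 = 1.16
Expected damage = 100 * 1.16 = 116.00

116.00 damage


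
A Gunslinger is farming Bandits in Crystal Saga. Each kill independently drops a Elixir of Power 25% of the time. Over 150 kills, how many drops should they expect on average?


Expected drops = kills * (drop_rate / 100)
= 150 * (25 / 100)
= 150 * 0.25
= 37.5

37.5 drops


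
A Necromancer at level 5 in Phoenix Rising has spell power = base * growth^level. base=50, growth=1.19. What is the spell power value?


value = base * growth^level
= 50 * 1.19^5
= 50 * 2.386354
= 119.32

119.32 spell power


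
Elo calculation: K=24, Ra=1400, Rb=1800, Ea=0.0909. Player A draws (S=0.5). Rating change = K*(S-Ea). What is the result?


Elo update: delta = K * (S - Ea), where S = 0.5 (draws)
S - Ea = 0.5 - 0.0909 = 0.4091
Rating change = 24 * 0.4091
= 9.82

9.82 rating points


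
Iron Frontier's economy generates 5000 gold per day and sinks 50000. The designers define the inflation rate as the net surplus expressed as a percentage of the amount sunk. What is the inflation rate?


Net gold = 5000 - 50000 = -45000
Inflation rate = net / sunk * 100 = -45000 / 50000 * 100
= -0.9 * 100
= -90.00%

-90.00%


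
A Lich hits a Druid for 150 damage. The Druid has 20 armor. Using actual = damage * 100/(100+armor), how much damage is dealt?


actual = 150 * 100 / (100 + 20)
= 150 * 100 / 120
= 15000 / 120
= 125.00

125.00 damage


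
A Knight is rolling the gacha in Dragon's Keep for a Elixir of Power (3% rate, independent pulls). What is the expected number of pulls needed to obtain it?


Expected pulls for a geometric distribution = 1/p = 100 / rate%
= 100 / 3
= 33.33

33.33 pulls


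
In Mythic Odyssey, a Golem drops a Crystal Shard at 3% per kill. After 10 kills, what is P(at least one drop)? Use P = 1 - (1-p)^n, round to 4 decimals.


P(at least one) = 1 - P(none) = 1 - (1-p)^n
p = 3/100 = 0.03
1 - p = 0.97
(1 - p)^10 = 0.97^10 = 0.737424
P(at least one) = 1 - 0.737424 = 0.2626

0.2626


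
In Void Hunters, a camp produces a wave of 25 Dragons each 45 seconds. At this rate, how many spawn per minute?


Spawns per minute = count * (60 / interval)
= 25 * (60 / 45)
= 25 * 1.3333
= 33.33

33.33 per minute


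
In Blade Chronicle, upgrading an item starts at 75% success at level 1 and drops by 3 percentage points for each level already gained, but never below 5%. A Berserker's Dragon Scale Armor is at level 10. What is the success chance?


raw_rate = 75 - 3 * (10 - 1)
= 75 - 3 * 9
= 75 - 27
= 48
Apply floor: max(48, 5) = 48%

48%


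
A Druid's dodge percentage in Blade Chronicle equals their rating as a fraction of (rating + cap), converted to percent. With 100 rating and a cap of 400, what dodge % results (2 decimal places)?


dodge% = 100 / (100 + 400) * 100
= 100 / 500 * 100
= 0.2 * 100
= 20.00%

20.00%


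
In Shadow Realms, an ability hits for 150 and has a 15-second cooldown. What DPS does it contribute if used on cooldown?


DPS = damage / cooldown
= 150 / 15
= 10.00

10.00 DPS


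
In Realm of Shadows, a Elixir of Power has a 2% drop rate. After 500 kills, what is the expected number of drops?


Expected drops = kills * (drop_rate / 100)
= 500 * (2 / 100)
= 500 * 0.02
= 10.0

10.0 drops


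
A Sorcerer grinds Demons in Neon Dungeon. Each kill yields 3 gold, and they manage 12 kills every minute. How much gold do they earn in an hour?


Gold per minute = 3 * 12 = 36
Gold per hour = 36 * 60 = 2160

2160 gold/hour


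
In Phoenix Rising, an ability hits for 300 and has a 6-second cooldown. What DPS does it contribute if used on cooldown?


DPS = damage / cooldown
= 300 / 6
= 50.00

50.00 DPS


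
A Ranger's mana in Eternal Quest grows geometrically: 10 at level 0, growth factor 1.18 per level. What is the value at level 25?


value = base * growth^level
= 10 * 1.18^25
= 10 * 62.668627
= 626.69

626.69 mana


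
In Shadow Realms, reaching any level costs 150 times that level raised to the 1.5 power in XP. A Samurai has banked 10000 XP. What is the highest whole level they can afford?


XP = 150 * level^1.5, so level = (XP / 150)^(1/1.5)
= (10000 / 150)^(1/1.5)
= 66.6667^0.6667
= 16.4414
Floor: level = 16

level 16


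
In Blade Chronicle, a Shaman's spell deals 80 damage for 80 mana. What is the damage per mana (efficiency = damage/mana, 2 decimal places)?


Efficiency = damage / mana
= 80 / 80
= 1.00

1.00 dmg/mana


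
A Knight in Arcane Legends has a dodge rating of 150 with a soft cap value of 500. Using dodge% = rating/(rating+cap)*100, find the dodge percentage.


dodge% = 150 / (150 + 500) * 100
= 150 / 650 * 100
= 0.230769 * 100
= 23.08%

23.08%


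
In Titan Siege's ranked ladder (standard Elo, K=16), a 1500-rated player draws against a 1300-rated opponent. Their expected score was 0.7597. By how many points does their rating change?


Elo update: delta = K * (S - Ea), where S = 0.5 (draws)
S - Ea = 0.5 - 0.7597 = -0.2597
Rating change = 16 * -0.2597
= -4.16

-4.16 rating points


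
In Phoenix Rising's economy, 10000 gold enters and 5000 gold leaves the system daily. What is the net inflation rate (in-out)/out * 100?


Net gold = 10000 - 5000 = 5000
Inflation rate = net / sunk * 100 = 5000 / 5000 * 100
= 1.0 * 100
= 100.00%

100.00%


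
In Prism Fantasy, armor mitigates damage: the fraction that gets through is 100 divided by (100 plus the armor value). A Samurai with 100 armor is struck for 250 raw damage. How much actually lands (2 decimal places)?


actual = 250 * 100 / (100 + 100)
= 250 * 100 / 200
= 25000 / 200
= 125.00

125.00 damage


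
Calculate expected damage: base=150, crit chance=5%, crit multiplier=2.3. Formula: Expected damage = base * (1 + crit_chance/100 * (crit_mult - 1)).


E[dmg] = base * (1 + crit_chance * (crit_mult - 1))
cc as decimal = 5/100 = 0.05
cm - 1 = 2.3 - 1 = 1.3
Bonus factor = 0.05 * 1.3 = 0.065
Total multiplier = 1 + 0.065 = 1.065
Expected damage = 150 * 1.065 = 159.75

159.75 damage


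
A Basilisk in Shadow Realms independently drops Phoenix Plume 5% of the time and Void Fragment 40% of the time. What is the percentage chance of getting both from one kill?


For independent events, P(both) = P(A) * P(B)
= 5% * 40%
= 200 / 100 %
= 2.0%

2.0%


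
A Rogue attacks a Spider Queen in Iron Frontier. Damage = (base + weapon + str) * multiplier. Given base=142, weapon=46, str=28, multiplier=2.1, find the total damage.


Sum base + weapon + str = 142 + 46 + 28 = 216
Multiply by 2.1:
216 * 2.1 = 453.6

453.6 damage


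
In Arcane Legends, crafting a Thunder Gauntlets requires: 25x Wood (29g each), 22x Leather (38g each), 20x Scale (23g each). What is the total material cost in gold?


Cost breakdown:
  Wood: 25 * 29 = 725
  Leather: 22 * 38 = 836
  Scale: 20 * 23 = 460
Total = 725 + 836 + 460 = 2021

2021 gold


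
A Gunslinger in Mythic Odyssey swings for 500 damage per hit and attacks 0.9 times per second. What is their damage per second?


DPS = damage * attack_speed
= 500 * 0.9
= 450.0

450.0 DPS


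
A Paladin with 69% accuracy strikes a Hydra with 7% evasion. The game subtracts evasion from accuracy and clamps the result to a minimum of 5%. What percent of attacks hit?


accuracy - evasion = 69 - 7 = 62
Apply floor: max(62, 5) = 62
Hit chance = 62%

62%


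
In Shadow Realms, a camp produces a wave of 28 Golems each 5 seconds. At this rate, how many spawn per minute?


Spawns per minute = count * (60 / interval)
= 28 * (60 / 5)
= 28 * 12.0
= 336.0

336.0 per minute


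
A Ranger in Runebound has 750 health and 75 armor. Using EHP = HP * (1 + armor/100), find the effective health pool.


EHP = 750 * (1 + 75/100)
= 750 * (1 + 0.75)
= 750 * 1.75
= 1312.5

1312.5 EHP


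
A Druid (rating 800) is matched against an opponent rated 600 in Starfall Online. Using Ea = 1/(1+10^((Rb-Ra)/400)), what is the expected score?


Elo expected score: Ea = 1/(1 + 10^((Rb-Ra)/400))
Rb - Ra = 600 - 800 = -200
(Rb-Ra)/400 = -200/400 = -0.5
10^-0.5 = 0.316228
Ea = 1/(1 + 0.316228) = 1/1.316228 = 0.7597

0.7597
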